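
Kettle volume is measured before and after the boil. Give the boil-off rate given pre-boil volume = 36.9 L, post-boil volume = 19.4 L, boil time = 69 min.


rate = (V_pre − V_post) / (t_min/60)
rate = (36.9 − 19.4) / (69/60)

15.2174 L/hr


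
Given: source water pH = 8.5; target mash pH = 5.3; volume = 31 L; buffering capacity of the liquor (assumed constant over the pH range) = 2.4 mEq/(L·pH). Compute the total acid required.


acid = buffering capacity · (pH_source − pH_target) · V
acid = 2.4 · (8.5 − 5.3) · 31

238.0800 mEq


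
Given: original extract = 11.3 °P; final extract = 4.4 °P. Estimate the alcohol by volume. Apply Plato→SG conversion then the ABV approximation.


SG = 259/(259 − P);  ABV = (OG − FG)·131.25
OG = 259/(259 − 11.3) = 1.0456
FG = 259/(259 − 4.4) = 1.0173
ABV = (1.0456 − 1.0173)·131.25

3.7193 % ABV


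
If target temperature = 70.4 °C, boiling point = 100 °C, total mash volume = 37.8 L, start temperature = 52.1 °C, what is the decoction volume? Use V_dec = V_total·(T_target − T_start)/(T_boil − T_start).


V_dec = 37.8·(70.4 − 52.1)/(100 − 52.1)

14.4413 L


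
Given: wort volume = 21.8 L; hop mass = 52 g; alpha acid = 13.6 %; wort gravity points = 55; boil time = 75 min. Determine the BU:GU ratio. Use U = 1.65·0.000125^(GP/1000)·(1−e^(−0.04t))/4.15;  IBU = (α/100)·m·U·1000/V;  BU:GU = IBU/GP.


U = 1.65·0.000125^(55/1000)·(1−e^(−0.04·75))/4.15 = 0.2305
IBU = (13.6/100)·52·0.2305·1000/21.8 = 74.7606
BU:GU = 74.7606/55

1.3593


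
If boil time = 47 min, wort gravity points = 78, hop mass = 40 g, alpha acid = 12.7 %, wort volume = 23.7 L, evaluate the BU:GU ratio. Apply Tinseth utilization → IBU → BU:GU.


U = 1.65·0.000125^(GP/1000)·(1−e^(−0.04t))/4.15;  IBU = (α/100)·m·U·1000/V;  BU:GU = IBU/GP
U = 1.65·0.000125^(78/1000)·(1−e^(−0.04·47))/4.15 = 0.1671
IBU = (12.7/100)·40·0.1671·1000/23.7 = 35.8264
BU:GU = 35.8264/78

0.4593


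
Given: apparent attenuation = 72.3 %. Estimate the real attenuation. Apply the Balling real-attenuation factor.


RA = AA · 0.8192
RA = 72.3 · 0.8192

59.2282 %


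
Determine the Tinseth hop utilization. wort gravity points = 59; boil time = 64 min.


U = 1.65·0.000125^(GP/1000) · (1 − e^(−0.04·t))/4.15
bigness = 1.65·0.000125^(59/1000) = 0.9710
boil_factor = (1 − e^(−0.04·64))/4.15 = 0.2223
U = 0.9710 · 0.2223

0.2159


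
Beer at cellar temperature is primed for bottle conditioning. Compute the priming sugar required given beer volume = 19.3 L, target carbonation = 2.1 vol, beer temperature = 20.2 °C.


residual = 14.695·(0.01821 + 0.09011·e^(−0.04·T));  sugar = (target − residual)·4.0·V
residual = 14.695·(0.01821 + 0.09011·e^(−0.04·20.2)) = 0.8578
sugar = (2.1 − 0.8578)·4.0·19.3

95.8946 g


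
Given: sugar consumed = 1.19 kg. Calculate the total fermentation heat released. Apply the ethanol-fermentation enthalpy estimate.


Q = m_sugar · 590 kJ/kg
Q = 1.19 · 590

702.1000 kJ


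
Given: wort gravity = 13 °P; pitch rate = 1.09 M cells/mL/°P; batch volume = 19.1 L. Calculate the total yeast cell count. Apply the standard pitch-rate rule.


cells (billions) = rate · V_L · °P
cells = 1.09 · 19.1 · 13

270.6470 billion cells


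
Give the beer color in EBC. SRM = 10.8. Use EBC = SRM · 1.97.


EBC = 10.8 · 1.97

21.2760 EBC


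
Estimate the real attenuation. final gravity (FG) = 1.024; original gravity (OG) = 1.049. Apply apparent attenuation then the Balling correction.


AA = (OG−FG)/(OG−1)·100;  RA = AA·0.8192
AA = (1.049 − 1.024)/(1.049 − 1)·100 = 51.0204
RA = 51.0204·0.8192

41.7959 %


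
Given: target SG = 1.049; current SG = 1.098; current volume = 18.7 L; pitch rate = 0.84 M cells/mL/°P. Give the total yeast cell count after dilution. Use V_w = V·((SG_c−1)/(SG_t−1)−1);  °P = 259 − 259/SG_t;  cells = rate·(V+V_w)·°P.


V_w = 18.7·((1.098−1)/(1.049−1)−1) = 18.7000
V_final = 18.7 + 18.7000 = 37.4000
°P = 259 − 259/1.049 = 12.0982
cells = 0.84·37.4000·12.0982

380.0767 billion cells


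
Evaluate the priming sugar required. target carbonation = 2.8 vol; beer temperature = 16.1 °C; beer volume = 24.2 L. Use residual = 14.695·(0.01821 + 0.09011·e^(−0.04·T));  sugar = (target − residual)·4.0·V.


residual = 14.695·(0.01821 + 0.09011·e^(−0.04·16.1)) = 0.9630
sugar = (2.8 − 0.9630)·4.0·24.2

177.8185 g


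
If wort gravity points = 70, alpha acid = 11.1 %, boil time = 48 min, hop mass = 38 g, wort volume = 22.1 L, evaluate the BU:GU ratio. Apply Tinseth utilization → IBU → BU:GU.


U = 1.65·0.000125^(GP/1000)·(1−e^(−0.04t))/4.15;  IBU = (α/100)·m·U·1000/V;  BU:GU = IBU/GP
U = 1.65·0.000125^(70/1000)·(1−e^(−0.04·48))/4.15 = 0.1809
IBU = (11.1/100)·38·0.1809·1000/22.1 = 34.5210
BU:GU = 34.5210/70

0.4932


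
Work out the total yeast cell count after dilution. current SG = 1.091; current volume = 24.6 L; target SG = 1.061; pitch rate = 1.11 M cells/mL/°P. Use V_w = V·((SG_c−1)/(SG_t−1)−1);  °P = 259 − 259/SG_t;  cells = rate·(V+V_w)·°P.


V_w = 24.6·((1.091−1)/(1.061−1)−1) = 12.0984
V_final = 24.6 + 12.0984 = 36.6984
°P = 259 − 259/1.061 = 14.8907
cells = 1.11·36.6984·14.8907

606.5741 billion cells


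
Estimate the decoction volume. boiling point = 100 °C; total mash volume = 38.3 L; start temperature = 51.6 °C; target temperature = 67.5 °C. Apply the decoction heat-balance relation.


V_dec = V_total·(T_target − T_start)/(T_boil − T_start)
V_dec = 38.3·(67.5 − 51.6)/(100 − 51.6)

12.5820 L


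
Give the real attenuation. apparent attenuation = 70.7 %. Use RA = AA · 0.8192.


RA = 70.7 · 0.8192

57.9174 %


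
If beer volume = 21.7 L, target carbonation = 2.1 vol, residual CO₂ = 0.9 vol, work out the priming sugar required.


sugar = (target − residual)·4.0·V
sugar = (2.1 − 0.9)·4.0·21.7

104.1600 g


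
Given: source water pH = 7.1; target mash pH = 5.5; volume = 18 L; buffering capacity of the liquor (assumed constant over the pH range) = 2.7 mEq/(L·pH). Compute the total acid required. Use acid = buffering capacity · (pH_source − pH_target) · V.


acid = 2.7 · (7.1 − 5.5) · 18

77.7600 mEq


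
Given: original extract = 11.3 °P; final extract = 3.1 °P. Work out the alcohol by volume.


SG = 259/(259 − P);  ABV = (OG − FG)·131.25
OG = 259/(259 − 11.3) = 1.0456
FG = 259/(259 − 3.1) = 1.0121
ABV = (1.0456 − 1.0121)·131.25

4.3976 % ABV


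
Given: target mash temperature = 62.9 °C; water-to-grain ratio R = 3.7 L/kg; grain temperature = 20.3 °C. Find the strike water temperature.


T_strike = (0.41/R)·(T_mash − T_grain) + T_mash
T_strike = (0.41/3.7)·(62.9 − 20.3) + 62.9

67.6205 °C


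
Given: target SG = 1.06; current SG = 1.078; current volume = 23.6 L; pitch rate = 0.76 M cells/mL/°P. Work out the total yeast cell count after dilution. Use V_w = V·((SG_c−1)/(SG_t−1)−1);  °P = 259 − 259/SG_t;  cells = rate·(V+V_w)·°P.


V_w = 23.6·((1.078−1)/(1.06−1)−1) = 7.0800
V_final = 23.6 + 7.0800 = 30.6800
°P = 259 − 259/1.06 = 14.6604
cells = 0.76·30.6800·14.6604

341.8331 billion cells


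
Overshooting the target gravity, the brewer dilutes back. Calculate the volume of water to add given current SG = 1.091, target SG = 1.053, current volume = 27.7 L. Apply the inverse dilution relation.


V_water = V·((SG_curr − 1)/(SG_target − 1) − 1)
V_water = 27.7·((1.091 − 1)/(1.053 − 1) − 1)

19.8604 L


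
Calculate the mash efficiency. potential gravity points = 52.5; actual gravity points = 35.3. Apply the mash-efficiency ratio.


efficiency = actual / potential × 100
efficiency = 35.3 / 52.5 × 100

67.2381 %


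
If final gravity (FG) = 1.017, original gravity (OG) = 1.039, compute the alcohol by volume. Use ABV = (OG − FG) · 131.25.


ABV = (1.039 − 1.017) · 131.25

2.8875 % ABV


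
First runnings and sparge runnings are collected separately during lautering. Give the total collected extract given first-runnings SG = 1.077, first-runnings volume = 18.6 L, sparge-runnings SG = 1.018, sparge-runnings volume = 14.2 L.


total = Σ (SG_i − 1)·1000·V_i
first = (1.077 − 1)·1000·18.6 = 1432.2000
sparge = (1.018 − 1)·1000·14.2 = 255.6000
total = 1432.2000 + 255.6000

1687.8000 gravity·L


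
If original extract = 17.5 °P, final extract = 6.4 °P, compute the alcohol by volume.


SG = 259/(259 − P);  ABV = (OG − FG)·131.25
OG = 259/(259 − 17.5) = 1.0725
FG = 259/(259 − 6.4) = 1.0253
ABV = (1.0725 − 1.0253)·131.25

6.1855 % ABV


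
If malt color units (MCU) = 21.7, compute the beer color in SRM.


SRM = 1.4922 · MCU^0.6859
SRM = 1.4922 · 21.7^0.6859

12.3170 SRM


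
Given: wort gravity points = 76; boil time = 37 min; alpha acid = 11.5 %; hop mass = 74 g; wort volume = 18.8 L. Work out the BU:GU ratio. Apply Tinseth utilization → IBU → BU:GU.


U = 1.65·0.000125^(GP/1000)·(1−e^(−0.04t))/4.15;  IBU = (α/100)·m·U·1000/V;  BU:GU = IBU/GP
U = 1.65·0.000125^(76/1000)·(1−e^(−0.04·37))/4.15 = 0.1551
IBU = (11.5/100)·74·0.1551·1000/18.8 = 70.2092
BU:GU = 70.2092/76

0.9238


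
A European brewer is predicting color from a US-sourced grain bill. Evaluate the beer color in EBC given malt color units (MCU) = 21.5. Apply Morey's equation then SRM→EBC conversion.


SRM = 1.4922·MCU^0.6859;  EBC = SRM·1.97
SRM = 1.4922·21.5^0.6859 = 12.2390
EBC = 12.2390·1.97

24.1109 EBC


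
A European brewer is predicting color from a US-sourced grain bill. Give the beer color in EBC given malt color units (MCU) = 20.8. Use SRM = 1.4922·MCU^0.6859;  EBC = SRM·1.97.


SRM = 1.4922·20.8^0.6859 = 11.9643
EBC = 11.9643·1.97

23.5696 EBC


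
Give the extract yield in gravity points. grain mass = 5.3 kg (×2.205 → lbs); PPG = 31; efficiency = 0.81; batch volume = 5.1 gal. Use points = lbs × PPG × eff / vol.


lbs = 5.3 × 2.205 = 11.6865
points = 11.6865 × 31 × 0.81 / 5.1

57.5388 points


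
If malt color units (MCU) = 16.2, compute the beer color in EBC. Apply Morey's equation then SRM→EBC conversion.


SRM = 1.4922·MCU^0.6859;  EBC = SRM·1.97
SRM = 1.4922·16.2^0.6859 = 10.0794
EBC = 10.0794·1.97

19.8564 EBC


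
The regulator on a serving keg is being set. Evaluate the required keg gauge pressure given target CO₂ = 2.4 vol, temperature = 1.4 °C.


psi = vols/(0.01821 + 0.09011·e^(−0.04·T)) − 14.695
psi = 2.4/(0.01821 + 0.09011·e^(−0.04·1.4)) − 14.695

8.5130 psi


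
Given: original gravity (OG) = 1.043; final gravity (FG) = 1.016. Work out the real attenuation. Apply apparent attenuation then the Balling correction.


AA = (OG−FG)/(OG−1)·100;  RA = AA·0.8192
AA = (1.043 − 1.016)/(1.043 − 1)·100 = 62.7907
RA = 62.7907·0.8192

51.4381 %


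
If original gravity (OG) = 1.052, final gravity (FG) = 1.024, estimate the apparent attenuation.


AA = (OG − FG)/(OG − 1) · 100
AA = (1.052 − 1.024)/(1.052 − 1) · 100

53.8462 %


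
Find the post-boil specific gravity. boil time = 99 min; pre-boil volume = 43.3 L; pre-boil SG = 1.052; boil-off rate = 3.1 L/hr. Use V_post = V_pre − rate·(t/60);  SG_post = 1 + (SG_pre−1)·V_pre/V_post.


V_post = 43.3 − 3.1·(99/60) = 38.1850
SG_post = 1 + (1.052 − 1)·43.3/38.1850

1.0590


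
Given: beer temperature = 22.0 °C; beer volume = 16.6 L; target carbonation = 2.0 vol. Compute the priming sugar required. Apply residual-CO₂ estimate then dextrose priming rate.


residual = 14.695·(0.01821 + 0.09011·e^(−0.04·T));  sugar = (target − residual)·4.0·V
residual = 14.695·(0.01821 + 0.09011·e^(−0.04·22.0)) = 0.8168
sugar = (2.0 − 0.8168)·4.0·16.6

78.5620 g


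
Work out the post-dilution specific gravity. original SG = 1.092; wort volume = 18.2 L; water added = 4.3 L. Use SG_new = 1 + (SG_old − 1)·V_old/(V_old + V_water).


pts = (1.092 − 1)·1000·18.2/(18.2 + 4.3) = 74.4178
SG_new = 1 + 74.4178/1000

1.0744


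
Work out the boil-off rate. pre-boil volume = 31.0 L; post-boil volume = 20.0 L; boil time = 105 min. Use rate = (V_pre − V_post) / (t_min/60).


rate = (31.0 − 20.0) / (105/60)

6.2857 L/hr


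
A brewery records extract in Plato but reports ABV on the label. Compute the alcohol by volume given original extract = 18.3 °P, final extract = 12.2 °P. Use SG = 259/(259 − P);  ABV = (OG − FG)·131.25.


OG = 259/(259 − 18.3) = 1.0760
FG = 259/(259 − 12.2) = 1.0494
ABV = (1.0760 − 1.0494)·131.25

3.4907 % ABV


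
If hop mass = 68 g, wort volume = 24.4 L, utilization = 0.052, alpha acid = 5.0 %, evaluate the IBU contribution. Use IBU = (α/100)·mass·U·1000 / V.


IBU = (5.0/100)·68·0.052·1000 / 24.4

7.2459 IBU


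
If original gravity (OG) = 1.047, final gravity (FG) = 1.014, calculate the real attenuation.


AA = (OG−FG)/(OG−1)·100;  RA = AA·0.8192
AA = (1.047 − 1.014)/(1.047 − 1)·100 = 70.2128
RA = 70.2128·0.8192

57.5183 %


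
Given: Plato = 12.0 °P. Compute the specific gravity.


SG = 259/(259 − P)
SG = 259/(259 − 12.0)

1.0486


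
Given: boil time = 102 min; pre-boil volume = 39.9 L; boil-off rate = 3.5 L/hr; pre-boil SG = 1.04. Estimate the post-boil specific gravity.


V_post = V_pre − rate·(t/60);  SG_post = 1 + (SG_pre−1)·V_pre/V_post
V_post = 39.9 − 3.5·(102/60) = 33.9500
SG_post = 1 + (1.04 − 1)·39.9/33.9500

1.0470


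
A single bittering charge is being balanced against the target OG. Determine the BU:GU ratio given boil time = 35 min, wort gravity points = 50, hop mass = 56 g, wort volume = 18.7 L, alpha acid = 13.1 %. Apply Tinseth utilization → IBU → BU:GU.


U = 1.65·0.000125^(GP/1000)·(1−e^(−0.04t))/4.15;  IBU = (α/100)·m·U·1000/V;  BU:GU = IBU/GP
U = 1.65·0.000125^(50/1000)·(1−e^(−0.04·35))/4.15 = 0.1911
IBU = (13.1/100)·56·0.1911·1000/18.7 = 74.9767
BU:GU = 74.9767/50

1.4995


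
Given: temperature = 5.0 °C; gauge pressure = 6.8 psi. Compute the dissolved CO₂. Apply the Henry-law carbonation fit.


vols = (P + 14.695)·(0.01821 + 0.09011·e^(−0.04·T))
vols = (6.8 + 14.695)·(0.01821 + 0.09011·e^(−0.04·5.0))

1.9772 volumes


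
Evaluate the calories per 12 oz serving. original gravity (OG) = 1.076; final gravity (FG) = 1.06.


ABW = (OG−FG)·131.25·0.79/FG;  °P = 259 − 259/SG (for OG→OE and FG→AE);  RE = 0.1808·OE + 0.8192·AE;  Cal = (6.9·ABW + 4·(RE−0.1))·FG·3.55
ABW = (1.076 − 1.06)·131.25·0.79/1.06 = 1.5651
OE = 259 − 259/1.076 = 18.2937 °P
AE = 259 − 259/1.06 = 14.6604 °P
RE = 0.1808·18.2937 + 0.8192·14.6604 = 15.3173 °P
Cal = (6.9·1.5651 + 4·(15.3173−0.1))·1.06·3.55

269.6877 kcal


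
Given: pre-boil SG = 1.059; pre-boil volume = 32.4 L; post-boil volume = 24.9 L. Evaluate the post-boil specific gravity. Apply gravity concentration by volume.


SG_post = 1 + (SG_pre − 1)·V_pre/V_post
pts_pre = (1.059 − 1)·1000 = 59.0000
pts_post = 59.0000·32.4/24.9 = 76.7711
SG_post = 1 + 76.7711/1000

1.0768


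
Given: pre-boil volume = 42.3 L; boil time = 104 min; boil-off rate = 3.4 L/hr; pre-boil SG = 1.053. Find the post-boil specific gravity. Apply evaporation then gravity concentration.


V_post = V_pre − rate·(t/60);  SG_post = 1 + (SG_pre−1)·V_pre/V_post
V_post = 42.3 − 3.4·(104/60) = 36.4067
SG_post = 1 + (1.053 − 1)·42.3/36.4067

1.0616


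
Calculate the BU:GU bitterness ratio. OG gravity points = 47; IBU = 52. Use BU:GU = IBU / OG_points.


BU:GU = 52 / 47

1.1064


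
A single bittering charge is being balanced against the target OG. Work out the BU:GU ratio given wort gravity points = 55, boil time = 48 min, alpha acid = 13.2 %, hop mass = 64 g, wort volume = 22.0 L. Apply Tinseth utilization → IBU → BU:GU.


U = 1.65·0.000125^(GP/1000)·(1−e^(−0.04t))/4.15;  IBU = (α/100)·m·U·1000/V;  BU:GU = IBU/GP
U = 1.65·0.000125^(55/1000)·(1−e^(−0.04·48))/4.15 = 0.2070
IBU = (13.2/100)·64·0.2070·1000/22.0 = 79.4779
BU:GU = 79.4779/55

1.4451


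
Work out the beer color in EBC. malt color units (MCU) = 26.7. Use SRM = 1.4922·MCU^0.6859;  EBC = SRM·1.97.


SRM = 1.4922·26.7^0.6859 = 14.1994
EBC = 14.1994·1.97

27.9729 EBC


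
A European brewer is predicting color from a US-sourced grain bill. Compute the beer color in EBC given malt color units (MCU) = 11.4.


SRM = 1.4922·MCU^0.6859;  EBC = SRM·1.97
SRM = 1.4922·11.4^0.6859 = 7.9206
EBC = 7.9206·1.97

15.6036 EBC


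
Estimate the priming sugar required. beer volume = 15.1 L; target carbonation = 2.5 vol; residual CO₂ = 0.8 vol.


sugar = (target − residual)·4.0·V
sugar = (2.5 − 0.8)·4.0·15.1

102.6800 g


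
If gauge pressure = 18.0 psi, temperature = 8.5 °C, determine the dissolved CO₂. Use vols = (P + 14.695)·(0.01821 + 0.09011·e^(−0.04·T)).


vols = (18.0 + 14.695)·(0.01821 + 0.09011·e^(−0.04·8.5))

2.6924 volumes


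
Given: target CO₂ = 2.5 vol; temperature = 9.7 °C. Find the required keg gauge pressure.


psi = vols/(0.01821 + 0.09011·e^(−0.04·T)) − 14.695
psi = 2.5/(0.01821 + 0.09011·e^(−0.04·9.7)) − 14.695

16.8143 psi


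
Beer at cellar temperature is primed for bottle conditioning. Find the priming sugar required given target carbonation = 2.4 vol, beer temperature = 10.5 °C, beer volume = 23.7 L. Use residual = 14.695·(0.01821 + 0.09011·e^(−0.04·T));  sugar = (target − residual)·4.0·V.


residual = 14.695·(0.01821 + 0.09011·e^(−0.04·10.5)) = 1.1376
sugar = (2.4 − 1.1376)·4.0·23.7

119.6722 g


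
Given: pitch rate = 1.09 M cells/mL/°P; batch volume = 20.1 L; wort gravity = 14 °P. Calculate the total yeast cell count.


cells (billions) = rate · V_L · °P
cells = 1.09 · 20.1 · 14

306.7260 billion cells


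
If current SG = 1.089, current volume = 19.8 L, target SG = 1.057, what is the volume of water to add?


V_water = V·((SG_curr − 1)/(SG_target − 1) − 1)
V_water = 19.8·((1.089 − 1)/(1.057 − 1) − 1)

11.1158 L


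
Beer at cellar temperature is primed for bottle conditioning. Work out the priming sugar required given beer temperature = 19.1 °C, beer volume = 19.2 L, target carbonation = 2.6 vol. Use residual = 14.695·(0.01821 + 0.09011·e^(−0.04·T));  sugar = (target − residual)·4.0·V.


residual = 14.695·(0.01821 + 0.09011·e^(−0.04·19.1)) = 0.8844
sugar = (2.6 − 0.8844)·4.0·19.2

131.7587 g


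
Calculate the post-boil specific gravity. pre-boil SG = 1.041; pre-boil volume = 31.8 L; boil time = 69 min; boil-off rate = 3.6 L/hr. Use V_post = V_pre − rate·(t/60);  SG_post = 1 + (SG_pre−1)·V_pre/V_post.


V_post = 31.8 − 3.6·(69/60) = 27.6600
SG_post = 1 + (1.041 − 1)·31.8/27.6600

1.0471


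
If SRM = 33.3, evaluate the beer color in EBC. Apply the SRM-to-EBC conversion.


EBC = SRM · 1.97
EBC = 33.3 · 1.97

65.6010 EBC


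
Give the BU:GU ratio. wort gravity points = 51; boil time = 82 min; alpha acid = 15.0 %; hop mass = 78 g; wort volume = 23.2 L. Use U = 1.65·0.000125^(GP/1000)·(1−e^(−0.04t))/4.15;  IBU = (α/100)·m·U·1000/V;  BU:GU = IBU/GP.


U = 1.65·0.000125^(51/1000)·(1−e^(−0.04·82))/4.15 = 0.2419
IBU = (15.0/100)·78·0.2419·1000/23.2 = 122.0166
BU:GU = 122.0166/51

2.3925


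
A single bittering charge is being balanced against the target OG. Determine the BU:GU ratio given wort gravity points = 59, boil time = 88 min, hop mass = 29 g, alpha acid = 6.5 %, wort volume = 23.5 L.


U = 1.65·0.000125^(GP/1000)·(1−e^(−0.04t))/4.15;  IBU = (α/100)·m·U·1000/V;  BU:GU = IBU/GP
U = 1.65·0.000125^(59/1000)·(1−e^(−0.04·88))/4.15 = 0.2270
IBU = (6.5/100)·29·0.2270·1000/23.5 = 18.2116
BU:GU = 18.2116/59

0.3087


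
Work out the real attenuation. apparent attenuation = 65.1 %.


RA = AA · 0.8192
RA = 65.1 · 0.8192

53.3299 %


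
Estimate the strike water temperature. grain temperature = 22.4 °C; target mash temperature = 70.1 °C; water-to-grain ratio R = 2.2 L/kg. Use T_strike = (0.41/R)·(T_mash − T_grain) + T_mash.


T_strike = (0.41/2.2)·(70.1 − 22.4) + 70.1

78.9895 °C


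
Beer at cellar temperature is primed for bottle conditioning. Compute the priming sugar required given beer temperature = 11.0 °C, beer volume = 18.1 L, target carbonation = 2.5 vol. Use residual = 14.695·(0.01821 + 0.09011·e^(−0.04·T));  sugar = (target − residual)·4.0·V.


residual = 14.695·(0.01821 + 0.09011·e^(−0.04·11.0)) = 1.1204
sugar = (2.5 − 1.1204)·4.0·18.1

99.8825 g


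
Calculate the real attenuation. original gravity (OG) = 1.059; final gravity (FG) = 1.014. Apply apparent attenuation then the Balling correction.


AA = (OG−FG)/(OG−1)·100;  RA = AA·0.8192
AA = (1.059 − 1.014)/(1.059 − 1)·100 = 76.2712
RA = 76.2712·0.8192

62.4814 %


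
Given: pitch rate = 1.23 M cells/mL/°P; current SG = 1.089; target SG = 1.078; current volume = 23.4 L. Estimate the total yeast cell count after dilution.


V_w = V·((SG_c−1)/(SG_t−1)−1);  °P = 259 − 259/SG_t;  cells = rate·(V+V_w)·°P
V_w = 23.4·((1.089−1)/(1.078−1)−1) = 3.3000
V_final = 23.4 + 3.3000 = 26.7000
°P = 259 − 259/1.078 = 18.7403
cells = 1.23·26.7000·18.7403

615.4489 billion cells


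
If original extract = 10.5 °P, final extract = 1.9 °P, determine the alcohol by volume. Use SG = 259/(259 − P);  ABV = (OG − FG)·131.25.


OG = 259/(259 − 10.5) = 1.0423
FG = 259/(259 − 1.9) = 1.0074
ABV = (1.0423 − 1.0074)·131.25

4.5758 % ABV


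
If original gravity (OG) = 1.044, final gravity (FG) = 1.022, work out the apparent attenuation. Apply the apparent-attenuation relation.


AA = (OG − FG)/(OG − 1) · 100
AA = (1.044 − 1.022)/(1.044 − 1) · 100

50.0000 %


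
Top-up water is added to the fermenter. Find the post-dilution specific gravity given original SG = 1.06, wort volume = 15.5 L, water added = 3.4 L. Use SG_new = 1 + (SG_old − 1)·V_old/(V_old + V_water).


pts = (1.06 − 1)·1000·15.5/(15.5 + 3.4) = 49.2063
SG_new = 1 + 49.2063/1000

1.0492


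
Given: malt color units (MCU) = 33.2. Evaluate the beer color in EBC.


SRM = 1.4922·MCU^0.6859;  EBC = SRM·1.97
SRM = 1.4922·33.2^0.6859 = 16.4883
EBC = 16.4883·1.97

32.4819 EBC


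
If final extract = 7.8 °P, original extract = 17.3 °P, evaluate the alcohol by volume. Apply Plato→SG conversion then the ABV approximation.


SG = 259/(259 − P);  ABV = (OG − FG)·131.25
OG = 259/(259 − 17.3) = 1.0716
FG = 259/(259 − 7.8) = 1.0311
ABV = (1.0716 − 1.0311)·131.25

5.3190 % ABV


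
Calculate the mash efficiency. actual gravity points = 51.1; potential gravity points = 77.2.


efficiency = actual / potential × 100
efficiency = 51.1 / 77.2 × 100

66.1917 %


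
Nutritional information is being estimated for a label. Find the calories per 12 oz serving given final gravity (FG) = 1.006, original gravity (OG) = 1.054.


ABW = (OG−FG)·131.25·0.79/FG;  °P = 259 − 259/SG (for OG→OE and FG→AE);  RE = 0.1808·OE + 0.8192·AE;  Cal = (6.9·ABW + 4·(RE−0.1))·FG·3.55
ABW = (1.054 − 1.006)·131.25·0.79/1.006 = 4.9473
OE = 259 − 259/1.054 = 13.2694 °P
AE = 259 − 259/1.006 = 1.5447 °P
RE = 0.1808·13.2694 + 0.8192·1.5447 = 3.6646 °P
Cal = (6.9·4.9473 + 4·(3.6646−0.1))·1.006·3.55

172.8321 kcal


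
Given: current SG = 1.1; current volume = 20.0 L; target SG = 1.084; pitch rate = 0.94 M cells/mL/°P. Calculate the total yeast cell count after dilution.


V_w = V·((SG_c−1)/(SG_t−1)−1);  °P = 259 − 259/SG_t;  cells = rate·(V+V_w)·°P
V_w = 20.0·((1.1−1)/(1.084−1)−1) = 3.8095
V_final = 20.0 + 3.8095 = 23.8095
°P = 259 − 259/1.084 = 20.0701
cells = 0.94·23.8095·20.0701

449.1882 billion cells


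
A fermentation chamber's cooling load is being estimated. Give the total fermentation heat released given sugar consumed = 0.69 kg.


Q = m_sugar · 590 kJ/kg
Q = 0.69 · 590

407.1000 kJ


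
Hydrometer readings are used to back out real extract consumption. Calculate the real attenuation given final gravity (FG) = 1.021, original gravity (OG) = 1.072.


AA = (OG−FG)/(OG−1)·100;  RA = AA·0.8192
AA = (1.072 − 1.021)/(1.072 − 1)·100 = 70.8333
RA = 70.8333·0.8192

58.0267 %


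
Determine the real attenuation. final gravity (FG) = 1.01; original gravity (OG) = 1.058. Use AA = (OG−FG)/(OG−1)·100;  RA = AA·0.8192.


AA = (1.058 − 1.01)/(1.058 − 1)·100 = 82.7586
RA = 82.7586·0.8192

67.7959 %


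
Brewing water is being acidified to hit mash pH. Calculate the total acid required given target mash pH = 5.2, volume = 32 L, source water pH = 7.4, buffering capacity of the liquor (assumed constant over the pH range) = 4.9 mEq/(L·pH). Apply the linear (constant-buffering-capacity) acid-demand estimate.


acid = buffering capacity · (pH_source − pH_target) · V
acid = 4.9 · (7.4 − 5.2) · 32

344.9600 mEq


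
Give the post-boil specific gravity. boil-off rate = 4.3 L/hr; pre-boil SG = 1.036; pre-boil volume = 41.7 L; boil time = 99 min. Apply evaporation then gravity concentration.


V_post = V_pre − rate·(t/60);  SG_post = 1 + (SG_pre−1)·V_pre/V_post
V_post = 41.7 − 4.3·(99/60) = 34.6050
SG_post = 1 + (1.036 − 1)·41.7/34.6050

1.0434


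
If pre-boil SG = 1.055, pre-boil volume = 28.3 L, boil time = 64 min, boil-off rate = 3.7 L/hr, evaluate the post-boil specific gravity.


V_post = V_pre − rate·(t/60);  SG_post = 1 + (SG_pre−1)·V_pre/V_post
V_post = 28.3 − 3.7·(64/60) = 24.3533
SG_post = 1 + (1.055 − 1)·28.3/24.3533

1.0639


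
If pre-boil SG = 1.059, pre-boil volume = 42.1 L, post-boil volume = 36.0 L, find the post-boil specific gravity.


SG_post = 1 + (SG_pre − 1)·V_pre/V_post
pts_pre = (1.059 − 1)·1000 = 59.0000
pts_post = 59.0000·42.1/36.0 = 68.9972
SG_post = 1 + 68.9972/1000

1.0690


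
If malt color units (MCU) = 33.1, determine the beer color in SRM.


SRM = 1.4922 · MCU^0.6859
SRM = 1.4922 · 33.1^0.6859

16.4542 SRM


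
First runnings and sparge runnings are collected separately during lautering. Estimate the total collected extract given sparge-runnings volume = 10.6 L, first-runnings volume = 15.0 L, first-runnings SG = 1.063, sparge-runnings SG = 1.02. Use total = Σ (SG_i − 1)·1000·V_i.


first = (1.063 − 1)·1000·15.0 = 945.0000
sparge = (1.02 − 1)·1000·10.6 = 212.0000
total = 945.0000 + 212.0000

1157.0000 gravity·L


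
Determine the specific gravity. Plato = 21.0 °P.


SG = 259/(259 − P)
SG = 259/(259 − 21.0)

1.0882


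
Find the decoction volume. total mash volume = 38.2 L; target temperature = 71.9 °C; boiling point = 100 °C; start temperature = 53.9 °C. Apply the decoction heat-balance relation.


V_dec = V_total·(T_target − T_start)/(T_boil − T_start)
V_dec = 38.2·(71.9 − 53.9)/(100 − 53.9)

14.9154 L


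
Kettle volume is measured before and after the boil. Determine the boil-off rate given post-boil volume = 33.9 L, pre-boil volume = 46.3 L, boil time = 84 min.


rate = (V_pre − V_post) / (t_min/60)
rate = (46.3 − 33.9) / (84/60)

8.8571 L/hr


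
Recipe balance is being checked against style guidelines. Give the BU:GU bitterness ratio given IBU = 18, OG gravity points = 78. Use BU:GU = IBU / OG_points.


BU:GU = 18 / 78

0.2308


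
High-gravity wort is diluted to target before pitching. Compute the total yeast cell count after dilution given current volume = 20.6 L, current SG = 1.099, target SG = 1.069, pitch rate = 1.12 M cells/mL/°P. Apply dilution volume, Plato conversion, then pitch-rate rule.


V_w = V·((SG_c−1)/(SG_t−1)−1);  °P = 259 − 259/SG_t;  cells = rate·(V+V_w)·°P
V_w = 20.6·((1.099−1)/(1.069−1)−1) = 8.9565
V_final = 20.6 + 8.9565 = 29.5565
°P = 259 − 259/1.069 = 16.7175
cells = 1.12·29.5565·16.7175

553.4043 billion cells


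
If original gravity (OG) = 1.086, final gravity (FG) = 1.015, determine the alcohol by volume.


ABV = (OG − FG) · 131.25
ABV = (1.086 − 1.015) · 131.25

9.3188 % ABV


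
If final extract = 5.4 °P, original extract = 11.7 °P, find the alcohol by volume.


SG = 259/(259 − P);  ABV = (OG − FG)·131.25
OG = 259/(259 − 11.7) = 1.0473
FG = 259/(259 − 5.4) = 1.0213
ABV = (1.0473 − 1.0213)·131.25

3.4148 % ABV


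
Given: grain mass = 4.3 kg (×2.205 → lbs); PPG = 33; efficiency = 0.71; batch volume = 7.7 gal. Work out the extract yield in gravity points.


points = lbs × PPG × eff / vol
lbs = 4.3 × 2.205 = 9.4815
points = 9.4815 × 33 × 0.71 / 7.7

28.8508 points


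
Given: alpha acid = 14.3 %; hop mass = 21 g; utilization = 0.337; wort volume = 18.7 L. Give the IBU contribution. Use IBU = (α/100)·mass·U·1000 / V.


IBU = (14.3/100)·21·0.337·1000 / 18.7

54.1182 IBU


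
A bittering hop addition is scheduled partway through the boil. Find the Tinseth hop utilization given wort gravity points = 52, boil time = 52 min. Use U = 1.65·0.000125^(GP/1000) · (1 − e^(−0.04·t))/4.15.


bigness = 1.65·0.000125^(52/1000) = 1.0340
boil_factor = (1 − e^(−0.04·52))/4.15 = 0.2109
U = 1.0340 · 0.2109

0.2180


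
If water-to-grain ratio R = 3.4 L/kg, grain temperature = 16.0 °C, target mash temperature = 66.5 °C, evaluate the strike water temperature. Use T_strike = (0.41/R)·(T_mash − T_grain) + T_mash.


T_strike = (0.41/3.4)·(66.5 − 16.0) + 66.5

72.5897 °C


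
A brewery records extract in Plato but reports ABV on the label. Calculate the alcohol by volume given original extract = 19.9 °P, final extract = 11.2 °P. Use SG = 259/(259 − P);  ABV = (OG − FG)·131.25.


OG = 259/(259 − 19.9) = 1.0832
FG = 259/(259 − 11.2) = 1.0452
ABV = (1.0832 − 1.0452)·131.25

4.9916 % ABV


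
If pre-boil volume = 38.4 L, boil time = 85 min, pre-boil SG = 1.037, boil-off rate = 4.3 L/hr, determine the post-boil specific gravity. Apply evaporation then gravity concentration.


V_post = V_pre − rate·(t/60);  SG_post = 1 + (SG_pre−1)·V_pre/V_post
V_post = 38.4 − 4.3·(85/60) = 32.3083
SG_post = 1 + (1.037 − 1)·38.4/32.3083

1.0440


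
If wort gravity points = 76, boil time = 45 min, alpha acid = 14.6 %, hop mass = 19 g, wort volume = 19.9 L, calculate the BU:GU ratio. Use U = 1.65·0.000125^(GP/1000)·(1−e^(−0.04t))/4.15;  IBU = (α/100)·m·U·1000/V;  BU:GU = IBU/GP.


U = 1.65·0.000125^(76/1000)·(1−e^(−0.04·45))/4.15 = 0.1676
IBU = (14.6/100)·19·0.1676·1000/19.9 = 23.3661
BU:GU = 23.3661/76

0.3074


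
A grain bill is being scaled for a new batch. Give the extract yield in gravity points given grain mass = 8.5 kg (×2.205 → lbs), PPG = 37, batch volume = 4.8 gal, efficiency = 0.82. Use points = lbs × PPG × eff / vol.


lbs = 8.5 × 2.205 = 18.7425
points = 18.7425 × 37 × 0.82 / 4.8

118.4682 points


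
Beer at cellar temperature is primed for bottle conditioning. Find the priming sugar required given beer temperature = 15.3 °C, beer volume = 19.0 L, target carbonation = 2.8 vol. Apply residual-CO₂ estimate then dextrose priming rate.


residual = 14.695·(0.01821 + 0.09011·e^(−0.04·T));  sugar = (target − residual)·4.0·V
residual = 14.695·(0.01821 + 0.09011·e^(−0.04·15.3)) = 0.9856
sugar = (2.8 − 0.9856)·4.0·19.0

137.8909 g


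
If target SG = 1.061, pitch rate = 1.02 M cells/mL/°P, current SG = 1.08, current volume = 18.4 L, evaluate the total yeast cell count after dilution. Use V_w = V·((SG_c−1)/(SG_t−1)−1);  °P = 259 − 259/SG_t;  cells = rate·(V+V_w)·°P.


V_w = 18.4·((1.08−1)/(1.061−1)−1) = 5.7311
V_final = 18.4 + 5.7311 = 24.1311
°P = 259 − 259/1.061 = 14.8907
cells = 1.02·24.1311·14.8907

366.5155 billion cells


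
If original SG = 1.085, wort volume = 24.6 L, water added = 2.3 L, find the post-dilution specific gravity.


SG_new = 1 + (SG_old − 1)·V_old/(V_old + V_water)
pts = (1.085 − 1)·1000·24.6/(24.6 + 2.3) = 77.7323
SG_new = 1 + 77.7323/1000

1.0777


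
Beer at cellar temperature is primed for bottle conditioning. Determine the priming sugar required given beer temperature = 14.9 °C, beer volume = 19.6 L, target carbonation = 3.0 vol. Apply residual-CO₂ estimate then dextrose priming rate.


residual = 14.695·(0.01821 + 0.09011·e^(−0.04·T));  sugar = (target − residual)·4.0·V
residual = 14.695·(0.01821 + 0.09011·e^(−0.04·14.9)) = 0.9972
sugar = (3.0 − 0.9972)·4.0·19.6

157.0174 g


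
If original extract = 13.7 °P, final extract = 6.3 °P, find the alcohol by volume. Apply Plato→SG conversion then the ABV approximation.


SG = 259/(259 − P);  ABV = (OG − FG)·131.25
OG = 259/(259 − 13.7) = 1.0558
FG = 259/(259 − 6.3) = 1.0249
ABV = (1.0558 − 1.0249)·131.25

4.0581 % ABV


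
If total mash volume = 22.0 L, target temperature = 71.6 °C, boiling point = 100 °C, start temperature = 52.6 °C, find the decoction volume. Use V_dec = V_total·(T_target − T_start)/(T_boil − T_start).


V_dec = 22.0·(71.6 − 52.6)/(100 − 52.6)

8.8186 L


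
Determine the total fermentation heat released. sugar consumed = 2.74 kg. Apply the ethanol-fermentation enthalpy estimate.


Q = m_sugar · 590 kJ/kg
Q = 2.74 · 590

1616.6000 kJ


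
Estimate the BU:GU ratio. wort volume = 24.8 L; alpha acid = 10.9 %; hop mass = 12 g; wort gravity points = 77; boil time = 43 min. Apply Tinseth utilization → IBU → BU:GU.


U = 1.65·0.000125^(GP/1000)·(1−e^(−0.04t))/4.15;  IBU = (α/100)·m·U·1000/V;  BU:GU = IBU/GP
U = 1.65·0.000125^(77/1000)·(1−e^(−0.04·43))/4.15 = 0.1634
IBU = (10.9/100)·12·0.1634·1000/24.8 = 8.6171
BU:GU = 8.6171/77

0.1119


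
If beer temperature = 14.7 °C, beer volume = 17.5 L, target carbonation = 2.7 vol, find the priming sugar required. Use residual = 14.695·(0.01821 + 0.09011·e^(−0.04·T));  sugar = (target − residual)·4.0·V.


residual = 14.695·(0.01821 + 0.09011·e^(−0.04·14.7)) = 1.0031
sugar = (2.7 − 1.0031)·4.0·17.5

118.7839 g


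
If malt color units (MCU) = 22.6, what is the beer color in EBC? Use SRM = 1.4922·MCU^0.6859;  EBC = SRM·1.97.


SRM = 1.4922·22.6^0.6859 = 12.6651
EBC = 12.6651·1.97

24.9503 EBC


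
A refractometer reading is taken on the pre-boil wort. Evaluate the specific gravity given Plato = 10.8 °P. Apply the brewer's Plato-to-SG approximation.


SG = 259/(259 − P)
SG = 259/(259 − 10.8)

1.0435


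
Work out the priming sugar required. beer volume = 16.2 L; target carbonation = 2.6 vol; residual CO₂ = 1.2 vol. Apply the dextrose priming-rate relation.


sugar = (target − residual)·4.0·V
sugar = (2.6 − 1.2)·4.0·16.2

90.7200 g


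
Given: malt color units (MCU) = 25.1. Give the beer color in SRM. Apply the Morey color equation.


SRM = 1.4922 · MCU^0.6859
SRM = 1.4922 · 25.1^0.6859

13.6102 SRM


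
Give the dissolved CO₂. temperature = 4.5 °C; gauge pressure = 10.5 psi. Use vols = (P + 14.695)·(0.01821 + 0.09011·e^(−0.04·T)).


vols = (10.5 + 14.695)·(0.01821 + 0.09011·e^(−0.04·4.5))

2.3551 volumes


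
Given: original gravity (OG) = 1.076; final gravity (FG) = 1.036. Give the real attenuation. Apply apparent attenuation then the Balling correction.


AA = (OG−FG)/(OG−1)·100;  RA = AA·0.8192
AA = (1.076 − 1.036)/(1.076 − 1)·100 = 52.6316
RA = 52.6316·0.8192

43.1158 %


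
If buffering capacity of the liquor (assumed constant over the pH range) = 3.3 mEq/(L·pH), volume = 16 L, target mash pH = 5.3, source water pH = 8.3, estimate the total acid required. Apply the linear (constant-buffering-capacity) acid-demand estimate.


acid = buffering capacity · (pH_source − pH_target) · V
acid = 3.3 · (8.3 − 5.3) · 16

158.4000 mEq


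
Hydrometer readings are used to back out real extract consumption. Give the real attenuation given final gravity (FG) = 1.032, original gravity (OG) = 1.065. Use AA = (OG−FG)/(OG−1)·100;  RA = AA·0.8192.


AA = (1.065 − 1.032)/(1.065 − 1)·100 = 50.7692
RA = 50.7692·0.8192

41.5902 %


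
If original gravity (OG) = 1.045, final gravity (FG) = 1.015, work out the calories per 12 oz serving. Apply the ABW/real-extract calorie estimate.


ABW = (OG−FG)·131.25·0.79/FG;  °P = 259 − 259/SG (for OG→OE and FG→AE);  RE = 0.1808·OE + 0.8192·AE;  Cal = (6.9·ABW + 4·(RE−0.1))·FG·3.55
ABW = (1.045 − 1.015)·131.25·0.79/1.015 = 3.0647
OE = 259 − 259/1.045 = 11.1531 °P
AE = 259 − 259/1.015 = 3.8276 °P
RE = 0.1808·11.1531 + 0.8192·3.8276 = 5.1520 °P
Cal = (6.9·3.0647 + 4·(5.1520−0.1))·1.015·3.55

149.0098 kcal


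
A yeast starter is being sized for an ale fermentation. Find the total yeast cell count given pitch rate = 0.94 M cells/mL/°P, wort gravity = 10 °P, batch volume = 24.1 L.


cells (billions) = rate · V_L · °P
cells = 0.94 · 24.1 · 10

226.5400 billion cells


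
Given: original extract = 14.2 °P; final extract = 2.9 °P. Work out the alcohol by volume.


SG = 259/(259 − P);  ABV = (OG − FG)·131.25
OG = 259/(259 − 14.2) = 1.0580
FG = 259/(259 − 2.9) = 1.0113
ABV = (1.0580 − 1.0113)·131.25

6.1271 % ABV


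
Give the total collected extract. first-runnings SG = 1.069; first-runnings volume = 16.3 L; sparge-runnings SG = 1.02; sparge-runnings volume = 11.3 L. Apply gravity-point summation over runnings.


total = Σ (SG_i − 1)·1000·V_i
first = (1.069 − 1)·1000·16.3 = 1124.7000
sparge = (1.02 − 1)·1000·11.3 = 226.0000
total = 1124.7000 + 226.0000

1350.7000 gravity·L


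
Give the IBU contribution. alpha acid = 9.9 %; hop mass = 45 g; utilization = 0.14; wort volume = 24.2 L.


IBU = (α/100)·mass·U·1000 / V
IBU = (9.9/100)·45·0.14·1000 / 24.2

25.7727 IBU


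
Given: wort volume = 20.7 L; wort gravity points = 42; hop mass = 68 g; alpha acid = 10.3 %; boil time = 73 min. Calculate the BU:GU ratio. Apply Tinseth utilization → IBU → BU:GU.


U = 1.65·0.000125^(GP/1000)·(1−e^(−0.04t))/4.15;  IBU = (α/100)·m·U·1000/V;  BU:GU = IBU/GP
U = 1.65·0.000125^(42/1000)·(1−e^(−0.04·73))/4.15 = 0.2579
IBU = (10.3/100)·68·0.2579·1000/20.7 = 87.2576
BU:GU = 87.2576/42

2.0776


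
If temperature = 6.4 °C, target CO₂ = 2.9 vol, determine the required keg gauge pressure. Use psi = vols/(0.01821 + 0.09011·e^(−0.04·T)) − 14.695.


psi = 2.9/(0.01821 + 0.09011·e^(−0.04·6.4)) − 14.695

18.2716 psi


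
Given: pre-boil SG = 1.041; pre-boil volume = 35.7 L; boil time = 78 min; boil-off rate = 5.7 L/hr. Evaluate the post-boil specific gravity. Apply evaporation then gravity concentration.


V_post = V_pre − rate·(t/60);  SG_post = 1 + (SG_pre−1)·V_pre/V_post
V_post = 35.7 − 5.7·(78/60) = 28.2900
SG_post = 1 + (1.041 − 1)·35.7/28.2900

1.0517


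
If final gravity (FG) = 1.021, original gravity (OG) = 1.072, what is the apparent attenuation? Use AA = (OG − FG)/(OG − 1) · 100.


AA = (1.072 − 1.021)/(1.072 − 1) · 100

70.8333 %


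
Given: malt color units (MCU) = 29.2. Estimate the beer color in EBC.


SRM = 1.4922·MCU^0.6859;  EBC = SRM·1.97
SRM = 1.4922·29.2^0.6859 = 15.0985
EBC = 15.0985·1.97

29.7440 EBC


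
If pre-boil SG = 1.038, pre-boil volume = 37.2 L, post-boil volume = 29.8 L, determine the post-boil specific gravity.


SG_post = 1 + (SG_pre − 1)·V_pre/V_post
pts_pre = (1.038 − 1)·1000 = 38.0000
pts_post = 38.0000·37.2/29.8 = 47.4362
SG_post = 1 + 47.4362/1000

1.0474


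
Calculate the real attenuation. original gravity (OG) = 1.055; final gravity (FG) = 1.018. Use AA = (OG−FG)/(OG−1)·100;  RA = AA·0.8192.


AA = (1.055 − 1.018)/(1.055 − 1)·100 = 67.2727
RA = 67.2727·0.8192

55.1098 %
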